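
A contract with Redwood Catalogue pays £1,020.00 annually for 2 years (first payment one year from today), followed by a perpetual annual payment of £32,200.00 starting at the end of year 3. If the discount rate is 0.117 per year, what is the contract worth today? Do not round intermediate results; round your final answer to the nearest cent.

PV of 2-year annuity: £1,020.00 × [1 − (1+0.117)^−2] / 0.117 = 1730.67167
Perpetuity value at year 2: £32,200.00 / 0.117 = 275213.67521
PV of perpetuity: 275213.67521 / (1+0.117)^2 = 220578.74616
Total PV = 1730.67167 + 220578.74616 = 222309.41782

£222309.42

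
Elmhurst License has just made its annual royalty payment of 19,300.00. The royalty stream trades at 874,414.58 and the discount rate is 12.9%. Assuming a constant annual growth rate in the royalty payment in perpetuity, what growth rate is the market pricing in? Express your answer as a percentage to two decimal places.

10.46%

P = D₀(1+g)/(r−g) ⇒ P(r−g) = D₀(1+g) ⇒ g(P+D₀) = P·r − D₀
g = (P·r − D₀)/(P + D₀) = (874,414.58×0.129 − 19,300.00) / (874,414.58 + 19,300.00) = 0.104619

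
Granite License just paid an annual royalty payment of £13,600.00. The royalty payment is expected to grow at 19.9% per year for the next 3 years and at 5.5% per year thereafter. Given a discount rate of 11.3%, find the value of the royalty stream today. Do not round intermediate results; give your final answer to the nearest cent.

£356704.50

D_1 = 16306.40000
D_2 = 19551.37360
D_3 = 23442.09695
Terminal value at year 3: TV = D_3×(1+g_2)/(r−g_2) = 24731.41228/0.058 = 426403.65997
P_0 = D_1/(1+r)^1 + D_2/(1+r)^2 + D_3/(1+r)^3 + TV/(1+r)^3
    = 14650.85355 + 15782.90513 + 17002.42879 + 309268.31683 = 356704.50430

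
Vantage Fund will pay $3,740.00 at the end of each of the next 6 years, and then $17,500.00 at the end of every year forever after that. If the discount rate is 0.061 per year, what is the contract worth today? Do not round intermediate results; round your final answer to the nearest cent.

$219434.93

PV of 6-year annuity: $3,740.00 × [1 − (1+0.061)^−6] / 0.061 = 18333.15258
Perpetuity value at year 6: $17,500.00 / 0.061 = 286885.24590
PV of perpetuity: 286885.24590 / (1+0.061)^6 = 201101.77797
Total PV = 18333.15258 + 201101.77797 = 219434.93054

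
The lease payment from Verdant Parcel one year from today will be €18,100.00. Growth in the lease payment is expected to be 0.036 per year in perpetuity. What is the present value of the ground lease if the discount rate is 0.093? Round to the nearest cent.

€317543.86

Growing perpetuity: P = D₁ / (r − g) = €18,100.0000 / (0.093 − 0.036) = €317,543.86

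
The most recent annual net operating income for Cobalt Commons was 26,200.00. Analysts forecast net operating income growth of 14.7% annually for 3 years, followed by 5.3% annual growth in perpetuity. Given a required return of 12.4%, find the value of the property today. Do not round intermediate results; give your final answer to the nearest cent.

D_1 = 30051.40000
D_2 = 34468.95580
D_3 = 39535.89230
Terminal value at year 3: TV = D_3×(1+g_2)/(r−g_2) = 41631.29459/0.071 = 586356.26190
P_0 = D_1/(1+r)^1 + D_2/(1+r)^2 + D_3/(1+r)^3 + TV/(1+r)^3
    = 26736.12100 + 27283.21244 + 27841.49882 + 412916.87680 = 494777.70906

494777.71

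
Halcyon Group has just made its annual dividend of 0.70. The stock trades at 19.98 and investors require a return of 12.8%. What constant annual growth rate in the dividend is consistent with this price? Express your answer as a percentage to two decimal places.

8.98%

P = D₀(1+g)/(r−g) ⇒ P(r−g) = D₀(1+g) ⇒ g(P+D₀) = P·r − D₀
g = (P·r − D₀)/(P + D₀) = (19.98×0.128 − 0.70) / (19.98 + 0.70) = 0.089818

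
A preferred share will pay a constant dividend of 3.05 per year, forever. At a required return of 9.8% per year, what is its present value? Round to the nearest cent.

31.12

Level perpetuity: PV = C / r = 3.05 / 0.098 = 31.12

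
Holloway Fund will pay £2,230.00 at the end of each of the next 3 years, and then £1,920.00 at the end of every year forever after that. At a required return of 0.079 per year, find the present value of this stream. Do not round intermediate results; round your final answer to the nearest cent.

£25104.14

PV of 3-year annuity: £2,230.00 × [1 − (1+0.079)^−3] / 0.079 = 5757.31180
Perpetuity value at year 3: £1,920.00 / 0.079 = 24303.79747
PV of perpetuity: 24303.79747 / (1+0.079)^3 = 19346.82946
Total PV = 5757.31180 + 19346.82946 = 25104.14126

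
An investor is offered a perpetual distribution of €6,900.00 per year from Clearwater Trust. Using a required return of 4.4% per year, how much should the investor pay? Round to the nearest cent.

€156818.18

Level perpetuity: PV = C / r = €6,900.00 / 0.044 = €156,818.18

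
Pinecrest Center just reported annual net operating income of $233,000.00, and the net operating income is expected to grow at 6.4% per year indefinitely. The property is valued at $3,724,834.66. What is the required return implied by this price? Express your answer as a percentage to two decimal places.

13.06%

D₁ = $233,000.00 × 1.064 = $247,912.0000
P = D₁/(r − g) ⇒ r = D₁/P + g = $247,912.0000/$3,724,834.66 + 0.064 = 0.066557 + 0.064 = 0.130557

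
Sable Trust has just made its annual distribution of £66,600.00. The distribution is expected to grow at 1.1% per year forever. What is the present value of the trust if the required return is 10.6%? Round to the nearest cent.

£708764.21

D₁ = D₀ × (1 + g) = £66,600.00 × 1.011 = £67,332.6000
Growing perpetuity: P = D₁ / (r − g) = £67,332.6000 / (0.106 − 0.011) = £708,764.21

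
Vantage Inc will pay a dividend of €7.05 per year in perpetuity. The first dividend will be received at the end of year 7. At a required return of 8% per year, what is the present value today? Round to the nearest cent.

€55.53

Value at end of year 6: C / r = €7.05 / 0.08 = €88.1250
Discount to today: PV = €88.1250 / (1 + 0.08)^6 = €88.1250 / 1.586874 = €55.53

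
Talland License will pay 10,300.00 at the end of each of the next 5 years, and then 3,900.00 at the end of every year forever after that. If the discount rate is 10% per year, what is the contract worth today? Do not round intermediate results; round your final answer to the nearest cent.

PV of 5-year annuity: 10,300.00 × [1 − (1+0.1)^−5] / 0.1 = 39045.10372
Perpetuity value at year 5: 3,900.00 / 0.1 = 39000.00000
PV of perpetuity: 39000.00000 / (1+0.1)^5 = 24215.93160
Total PV = 39045.10372 + 24215.93160 = 63261.03532

63261.04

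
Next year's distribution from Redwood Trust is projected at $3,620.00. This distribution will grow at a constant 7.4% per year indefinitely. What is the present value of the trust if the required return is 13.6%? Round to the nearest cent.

$58387.10

Growing perpetuity: P = D₁ / (r − g) = $3,620.0000 / (0.136 − 0.074) = $58,387.10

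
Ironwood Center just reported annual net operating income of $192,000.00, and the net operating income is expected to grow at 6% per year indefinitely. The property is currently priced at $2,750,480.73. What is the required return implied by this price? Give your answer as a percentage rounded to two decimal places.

D₁ = $192,000.00 × 1.06 = $203,520.0000
P = D₁/(r − g) ⇒ r = D₁/P + g = $203,520.0000/$2,750,480.73 + 0.06 = 0.073994 + 0.06 = 0.133994

13.40%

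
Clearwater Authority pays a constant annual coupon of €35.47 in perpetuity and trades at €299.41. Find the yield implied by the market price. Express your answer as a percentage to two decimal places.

11.85%

P = C/r ⇒ r = C/P = €35.47/€299.41 = 0.118466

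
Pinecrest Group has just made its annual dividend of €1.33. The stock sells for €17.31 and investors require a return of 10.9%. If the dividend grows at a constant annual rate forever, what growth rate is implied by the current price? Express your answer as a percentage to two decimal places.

P = D₀(1+g)/(r−g) ⇒ P(r−g) = D₀(1+g) ⇒ g(P+D₀) = P·r − D₀
g = (P·r − D₀)/(P + D₀) = (€17.31×0.109 − €1.33) / (€17.31 + €1.33) = 0.029871

2.99%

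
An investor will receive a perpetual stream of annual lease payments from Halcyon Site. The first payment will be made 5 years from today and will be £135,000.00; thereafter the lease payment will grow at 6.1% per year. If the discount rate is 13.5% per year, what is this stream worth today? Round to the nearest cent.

£1099306.01

Value at end of year 4: C₁ / (r − g) = £135,000.00 / (0.135 − 0.061) = £1,824,324.3243
Discount to today: PV = £1,824,324.3243 / (1 + 0.135)^4 = £1,824,324.3243 / 1.659524 = £1,099,306.01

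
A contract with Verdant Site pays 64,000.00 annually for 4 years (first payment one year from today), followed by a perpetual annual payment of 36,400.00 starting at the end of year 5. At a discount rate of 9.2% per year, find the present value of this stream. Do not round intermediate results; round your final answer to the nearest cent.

484677.32

PV of 4-year annuity: 64,000.00 × [1 − (1+0.092)^−4] / 0.092 = 206435.11414
Perpetuity value at year 4: 36,400.00 / 0.092 = 395652.17391
PV of perpetuity: 395652.17391 / (1+0.092)^4 = 278242.20275
Total PV = 206435.11414 + 278242.20275 = 484677.31689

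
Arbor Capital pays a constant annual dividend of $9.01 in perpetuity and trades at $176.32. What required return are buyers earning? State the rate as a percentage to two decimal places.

5.11%

P = C/r ⇒ r = C/P = $9.01/$176.32 = 0.051100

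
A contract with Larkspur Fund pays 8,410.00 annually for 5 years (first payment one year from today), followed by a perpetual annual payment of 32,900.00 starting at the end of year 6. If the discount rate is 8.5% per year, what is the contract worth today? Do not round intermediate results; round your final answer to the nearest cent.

PV of 5-year annuity: 8,410.00 × [1 − (1+0.085)^−5] / 0.085 = 33140.79988
Perpetuity value at year 5: 32,900.00 / 0.085 = 387058.82353
PV of perpetuity: 387058.82353 / (1+0.085)^5 = 257411.69913
Total PV = 33140.79988 + 257411.69913 = 290552.49902

290552.50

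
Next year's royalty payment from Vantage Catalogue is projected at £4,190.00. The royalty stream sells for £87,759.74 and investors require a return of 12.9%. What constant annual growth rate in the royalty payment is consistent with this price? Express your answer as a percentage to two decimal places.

P = D₁/(r−g) ⇒ g = r − D₁/P = 0.129 − £4,190.00/£87,759.74 = 0.081256

8.13%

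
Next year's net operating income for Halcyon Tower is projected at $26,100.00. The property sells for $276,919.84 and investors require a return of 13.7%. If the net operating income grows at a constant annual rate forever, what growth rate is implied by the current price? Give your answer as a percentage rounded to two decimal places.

P = D₁/(r−g) ⇒ g = r − D₁/P = 0.137 − $26,100.00/$276,919.84 = 0.042749

4.27%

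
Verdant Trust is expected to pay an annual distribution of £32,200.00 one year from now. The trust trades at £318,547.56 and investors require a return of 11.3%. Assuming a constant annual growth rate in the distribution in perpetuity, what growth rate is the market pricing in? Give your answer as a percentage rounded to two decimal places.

P = D₁/(r−g) ⇒ g = r − D₁/P = 0.113 − £32,200.00/£318,547.56 = 0.011916

1.19%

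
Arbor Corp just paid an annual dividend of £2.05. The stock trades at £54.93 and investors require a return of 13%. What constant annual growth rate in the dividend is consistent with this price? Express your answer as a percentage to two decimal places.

P = D₀(1+g)/(r−g) ⇒ P(r−g) = D₀(1+g) ⇒ g(P+D₀) = P·r − D₀
g = (P·r − D₀)/(P + D₀) = (£54.93×0.13 − £2.05) / (£54.93 + £2.05) = 0.089345

8.93%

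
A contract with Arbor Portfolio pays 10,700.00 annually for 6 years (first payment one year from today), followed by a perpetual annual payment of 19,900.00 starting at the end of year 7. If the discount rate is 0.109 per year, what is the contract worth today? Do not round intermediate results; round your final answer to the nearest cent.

PV of 6-year annuity: 10,700.00 × [1 − (1+0.109)^−6] / 0.109 = 45397.45730
Perpetuity value at year 6: 19,900.00 / 0.109 = 182568.80734
PV of perpetuity: 182568.80734 / (1+0.109)^6 = 98138.02226
Total PV = 45397.45730 + 98138.02226 = 143535.47957

143535.48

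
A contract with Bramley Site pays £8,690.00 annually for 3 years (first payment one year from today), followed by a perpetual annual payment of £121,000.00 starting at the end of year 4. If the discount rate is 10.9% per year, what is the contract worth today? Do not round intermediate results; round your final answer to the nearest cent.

£835160.10

PV of 3-year annuity: £8,690.00 × [1 − (1+0.109)^−3] / 0.109 = 21272.86964
Perpetuity value at year 3: £121,000.00 / 0.109 = 1110091.74312
PV of perpetuity: 1110091.74312 / (1+0.109)^3 = 813887.22912
Total PV = 21272.86964 + 813887.22912 = 835160.09877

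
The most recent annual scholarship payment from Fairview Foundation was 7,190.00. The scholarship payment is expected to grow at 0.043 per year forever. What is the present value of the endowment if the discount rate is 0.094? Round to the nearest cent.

D₁ = D₀ × (1 + g) = 7,190.00 × 1.043 = 7,499.1700
Growing perpetuity: P = D₁ / (r − g) = 7,499.1700 / (0.094 − 0.043) = 147,042.55

147042.55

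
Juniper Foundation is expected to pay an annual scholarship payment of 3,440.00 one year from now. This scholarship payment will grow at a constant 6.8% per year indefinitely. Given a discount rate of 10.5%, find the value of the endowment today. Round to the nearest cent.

Growing perpetuity: P = D₁ / (r − g) = 3,440.0000 / (0.105 − 0.068) = 92,972.97

92972.97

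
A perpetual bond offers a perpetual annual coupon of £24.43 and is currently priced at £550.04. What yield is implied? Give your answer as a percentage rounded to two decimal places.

4.44%

P = C/r ⇒ r = C/P = £24.43/£550.04 = 0.044415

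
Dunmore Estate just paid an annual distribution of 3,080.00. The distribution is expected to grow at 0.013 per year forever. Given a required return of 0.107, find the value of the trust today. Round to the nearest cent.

D₁ = D₀ × (1 + g) = 3,080.00 × 1.013 = 3,120.0400
Growing perpetuity: P = D₁ / (r − g) = 3,120.0400 / (0.107 − 0.013) = 33,191.91

33191.91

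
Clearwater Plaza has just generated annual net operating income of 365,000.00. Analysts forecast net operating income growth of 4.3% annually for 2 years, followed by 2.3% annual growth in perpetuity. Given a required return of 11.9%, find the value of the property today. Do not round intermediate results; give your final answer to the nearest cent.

D_1 = 380695.00000
D_2 = 397064.88500
Terminal value at year 2: TV = D_2×(1+g_2)/(r−g_2) = 406197.37736/0.096 = 4231222.68078
P_0 = D_1/(1+r)^1 + D_2/(1+r)^2 + TV/(1+r)^2
    = 340210.00894 + 317103.69912 + 3379136.29380 = 4036450.00186

4036450.00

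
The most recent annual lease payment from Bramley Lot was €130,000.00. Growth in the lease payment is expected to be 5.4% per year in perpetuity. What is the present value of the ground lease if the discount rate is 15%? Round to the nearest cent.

D₁ = D₀ × (1 + g) = €130,000.00 × 1.054 = €137,020.0000
Growing perpetuity: P = D₁ / (r − g) = €137,020.0000 / (0.15 − 0.054) = €1,427,291.67

€1427291.67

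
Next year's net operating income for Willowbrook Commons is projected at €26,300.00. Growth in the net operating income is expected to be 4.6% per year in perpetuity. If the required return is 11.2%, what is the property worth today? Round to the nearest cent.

€398484.85

Growing perpetuity: P = D₁ / (r − g) = €26,300.0000 / (0.112 − 0.046) = €398,484.85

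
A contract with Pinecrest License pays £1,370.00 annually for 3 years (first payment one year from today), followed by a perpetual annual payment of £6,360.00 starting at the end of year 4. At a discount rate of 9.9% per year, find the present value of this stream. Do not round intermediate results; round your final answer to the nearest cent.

£51811.15

PV of 3-year annuity: £1,370.00 × [1 − (1+0.099)^−3] / 0.099 = 3412.99420
Perpetuity value at year 3: £6,360.00 / 0.099 = 64242.42424
PV of perpetuity: 64242.42424 / (1+0.099)^3 = 48398.15920
Total PV = 3412.99420 + 48398.15920 = 51811.15340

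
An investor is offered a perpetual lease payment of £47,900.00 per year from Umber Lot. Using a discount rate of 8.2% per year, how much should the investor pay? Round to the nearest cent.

Level perpetuity: PV = C / r = £47,900.00 / 0.082 = £584,146.34

£584146.34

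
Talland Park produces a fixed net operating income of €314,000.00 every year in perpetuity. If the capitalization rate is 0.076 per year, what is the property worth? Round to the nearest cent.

€4131578.95

Level perpetuity: PV = C / r = €314,000.00 / 0.076 = €4,131,578.95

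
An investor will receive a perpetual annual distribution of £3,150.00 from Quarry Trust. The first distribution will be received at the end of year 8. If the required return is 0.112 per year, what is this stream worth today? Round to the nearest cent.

£13377.01

Value at end of year 7: C / r = £3,150.00 / 0.112 = £28,125.0000
Discount to today: PV = £28,125.0000 / (1 + 0.112)^7 = £28,125.0000 / 2.102488 = £13,377.01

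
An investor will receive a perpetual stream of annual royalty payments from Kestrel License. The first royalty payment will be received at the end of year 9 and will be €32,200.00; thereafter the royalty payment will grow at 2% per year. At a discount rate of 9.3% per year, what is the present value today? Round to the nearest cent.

€216556.75

Value at end of year 8: C₁ / (r − g) = €32,200.00 / (0.093 − 0.02) = €441,095.8904
Discount to today: PV = €441,095.8904 / (1 + 0.093)^8 = €441,095.8904 / 2.036861 = €216,556.75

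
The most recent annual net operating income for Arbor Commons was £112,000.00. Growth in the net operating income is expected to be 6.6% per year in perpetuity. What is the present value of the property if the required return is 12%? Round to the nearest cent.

D₁ = D₀ × (1 + g) = £112,000.00 × 1.066 = £119,392.0000
Growing perpetuity: P = D₁ / (r − g) = £119,392.0000 / (0.12 − 0.066) = £2,210,962.96

£2210962.96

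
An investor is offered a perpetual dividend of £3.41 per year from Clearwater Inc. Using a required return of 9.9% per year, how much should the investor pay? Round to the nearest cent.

£34.44

Level perpetuity: PV = C / r = £3.41 / 0.099 = £34.44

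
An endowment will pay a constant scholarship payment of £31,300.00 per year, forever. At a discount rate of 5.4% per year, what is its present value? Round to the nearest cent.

Level perpetuity: PV = C / r = £31,300.00 / 0.054 = £579,629.63

£579629.63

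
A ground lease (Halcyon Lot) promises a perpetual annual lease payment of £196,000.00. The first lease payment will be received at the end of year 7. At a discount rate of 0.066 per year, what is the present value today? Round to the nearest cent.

Value at end of year 6: C / r = £196,000.00 / 0.066 = £2,969,696.9697
Discount to today: PV = £2,969,696.9697 / (1 + 0.066)^6 = £2,969,696.9697 / 1.467382 = £2,023,806.13

£2023806.13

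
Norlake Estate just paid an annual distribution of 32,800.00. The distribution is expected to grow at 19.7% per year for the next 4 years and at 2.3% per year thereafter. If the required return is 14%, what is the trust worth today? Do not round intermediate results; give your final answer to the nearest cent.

D_1 = 39261.60000
D_2 = 46996.13520
D_3 = 56254.37383
D_4 = 67336.48548
Terminal value at year 4: TV = D_4×(1+g_2)/(r−g_2) = 68885.22465/0.117 = 588762.60381
P_0 = D_1/(1+r)^1 + D_2/(1+r)^2 + D_3/(1+r)^3 + D_4/(1+r)^4 + TV/(1+r)^4
    = 34440.00000 + 36162.00000 + 37970.10000 + 39868.60500 + 348594.72577 = 497035.43077

497035.43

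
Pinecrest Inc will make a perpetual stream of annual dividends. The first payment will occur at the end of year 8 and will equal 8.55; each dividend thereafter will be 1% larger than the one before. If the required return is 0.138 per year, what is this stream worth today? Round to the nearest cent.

27.02

Value at end of year 7: C₁ / (r − g) = 8.55 / (0.138 − 0.01) = 66.7969
Discount to today: PV = 66.7969 / (1 + 0.138)^7 = 66.7969 / 2.471700 = 27.02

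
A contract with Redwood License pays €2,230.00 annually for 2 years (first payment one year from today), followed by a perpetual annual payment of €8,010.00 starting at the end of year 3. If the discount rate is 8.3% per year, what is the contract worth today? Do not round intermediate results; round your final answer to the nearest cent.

PV of 2-year annuity: €2,230.00 × [1 − (1+0.083)^−2] / 0.083 = 3960.38329
Perpetuity value at year 2: €8,010.00 / 0.083 = 96506.02410
PV of perpetuity: 96506.02410 / (1+0.083)^2 = 82280.61146
Total PV = 3960.38329 + 82280.61146 = 86240.99475

€86240.99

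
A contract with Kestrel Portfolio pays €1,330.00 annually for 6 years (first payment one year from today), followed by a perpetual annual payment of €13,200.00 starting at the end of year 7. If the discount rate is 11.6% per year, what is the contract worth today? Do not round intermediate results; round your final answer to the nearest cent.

PV of 6-year annuity: €1,330.00 × [1 − (1+0.116)^−6] / 0.116 = 5530.68450
Perpetuity value at year 6: €13,200.00 / 0.116 = 113793.10345
PV of perpetuity: 113793.10345 / (1+0.116)^6 = 58902.09941
Total PV = 5530.68450 + 58902.09941 = 64432.78391

€64432.78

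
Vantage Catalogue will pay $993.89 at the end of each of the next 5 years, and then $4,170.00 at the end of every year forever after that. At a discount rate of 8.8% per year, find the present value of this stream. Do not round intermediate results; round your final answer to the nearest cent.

PV of 5-year annuity: $993.89 × [1 − (1+0.088)^−5] / 0.088 = 3886.03058
Perpetuity value at year 5: $4,170.00 / 0.088 = 47386.36364
PV of perpetuity: 47386.36364 / (1+0.088)^5 = 31081.99641
Total PV = 3886.03058 + 31081.99641 = 34968.02700

$34968.03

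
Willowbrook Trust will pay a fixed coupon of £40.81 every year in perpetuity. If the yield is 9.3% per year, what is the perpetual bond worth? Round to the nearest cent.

Level perpetuity: PV = C / r = £40.81 / 0.093 = £438.82

£438.82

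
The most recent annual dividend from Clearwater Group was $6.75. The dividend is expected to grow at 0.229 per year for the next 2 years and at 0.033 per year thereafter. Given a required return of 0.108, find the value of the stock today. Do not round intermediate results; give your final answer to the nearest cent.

D_1 = 8.29575
D_2 = 10.19548
Terminal value at year 2: TV = D_2×(1+g_2)/(r−g_2) = 10.53193/0.075 = 140.42570
P_0 = D_1/(1+r)^1 + D_2/(1+r)^2 + TV/(1+r)^2
    = 7.48714 + 8.30478 + 114.38447 = 130.17639

$130.18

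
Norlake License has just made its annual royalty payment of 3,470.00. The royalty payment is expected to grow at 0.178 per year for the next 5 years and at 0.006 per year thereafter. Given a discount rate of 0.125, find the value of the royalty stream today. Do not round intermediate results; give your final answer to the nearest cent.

56888.74

D_1 = 4087.66000
D_2 = 4815.26348
D_3 = 5672.38038
D_4 = 6682.06409
D_5 = 7871.47149
Terminal value at year 5: TV = D_5×(1+g_2)/(r−g_2) = 7918.70032/0.119 = 66543.70020
P_0 = D_1/(1+r)^1 + D_2/(1+r)^2 + D_3/(1+r)^3 + D_4/(1+r)^4 + D_5/(1+r)^5 + TV/(1+r)^5
    = 3633.47556 + 3804.65263 + 3983.89404 + 4171.57971 + 4368.10747 + 36927.02617 = 56888.73557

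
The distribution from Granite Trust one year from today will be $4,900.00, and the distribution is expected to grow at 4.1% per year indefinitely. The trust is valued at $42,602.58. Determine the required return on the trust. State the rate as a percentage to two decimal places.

P = D₁/(r − g) ⇒ r = D₁/P + g = $4,900.0000/$42,602.58 + 0.041 = 0.115017 + 0.041 = 0.156017

15.60%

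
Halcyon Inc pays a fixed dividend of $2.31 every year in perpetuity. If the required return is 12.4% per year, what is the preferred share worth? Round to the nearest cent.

$18.63

Level perpetuity: PV = C / r = $2.31 / 0.124 = $18.63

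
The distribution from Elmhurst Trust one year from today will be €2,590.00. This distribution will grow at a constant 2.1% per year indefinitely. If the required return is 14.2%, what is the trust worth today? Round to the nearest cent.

€21404.96

Growing perpetuity: P = D₁ / (r − g) = €2,590.0000 / (0.142 − 0.021) = €21,404.96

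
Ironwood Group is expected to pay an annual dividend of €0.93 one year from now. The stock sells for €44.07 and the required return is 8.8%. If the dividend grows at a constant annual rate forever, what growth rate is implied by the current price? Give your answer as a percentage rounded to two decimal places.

P = D₁/(r−g) ⇒ g = r − D₁/P = 0.088 − €0.93/€44.07 = 0.066897

6.69%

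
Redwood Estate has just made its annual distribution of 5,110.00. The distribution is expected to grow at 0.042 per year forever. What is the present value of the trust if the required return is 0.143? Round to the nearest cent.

D₁ = D₀ × (1 + g) = 5,110.00 × 1.042 = 5,324.6200
Growing perpetuity: P = D₁ / (r − g) = 5,324.6200 / (0.143 − 0.042) = 52,719.01

52719.01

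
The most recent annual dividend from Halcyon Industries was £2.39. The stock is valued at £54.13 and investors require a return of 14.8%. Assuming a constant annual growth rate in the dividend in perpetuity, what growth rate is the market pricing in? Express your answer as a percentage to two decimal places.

P = D₀(1+g)/(r−g) ⇒ P(r−g) = D₀(1+g) ⇒ g(P+D₀) = P·r − D₀
g = (P·r − D₀)/(P + D₀) = (£54.13×0.148 − £2.39) / (£54.13 + £2.39) = 0.099456

9.95%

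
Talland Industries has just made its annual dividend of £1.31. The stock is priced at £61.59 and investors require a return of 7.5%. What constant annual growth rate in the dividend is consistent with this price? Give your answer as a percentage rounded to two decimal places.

P = D₀(1+g)/(r−g) ⇒ P(r−g) = D₀(1+g) ⇒ g(P+D₀) = P·r − D₀
g = (P·r − D₀)/(P + D₀) = (£61.59×0.075 − £1.31) / (£61.59 + £1.31) = 0.052611

5.26%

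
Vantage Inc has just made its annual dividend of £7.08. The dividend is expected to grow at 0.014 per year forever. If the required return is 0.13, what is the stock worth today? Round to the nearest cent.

£61.89

D₁ = D₀ × (1 + g) = £7.08 × 1.014 = £7.1791
Growing perpetuity: P = D₁ / (r − g) = £7.1791 / (0.13 − 0.014) = £61.89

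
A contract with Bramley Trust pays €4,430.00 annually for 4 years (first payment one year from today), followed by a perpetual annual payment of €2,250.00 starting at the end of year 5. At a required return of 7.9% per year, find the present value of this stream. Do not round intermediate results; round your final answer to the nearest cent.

PV of 4-year annuity: €4,430.00 × [1 − (1+0.079)^−4] / 0.079 = 14705.44113
Perpetuity value at year 4: €2,250.00 / 0.079 = 28481.01266
PV of perpetuity: 28481.01266 / (1+0.079)^4 = 21012.10915
Total PV = 14705.44113 + 21012.10915 = 35717.55028

€35717.55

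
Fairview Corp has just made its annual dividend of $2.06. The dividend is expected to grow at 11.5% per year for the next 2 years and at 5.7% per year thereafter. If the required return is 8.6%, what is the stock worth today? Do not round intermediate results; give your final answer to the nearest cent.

$83.43

D_1 = 2.29690
D_2 = 2.56104
Terminal value at year 2: TV = D_2×(1+g_2)/(r−g_2) = 2.70702/0.029 = 93.34562
P_0 = D_1/(1+r)^1 + D_2/(1+r)^2 + TV/(1+r)^2
    = 2.11501 + 2.17149 + 79.14697 = 83.43347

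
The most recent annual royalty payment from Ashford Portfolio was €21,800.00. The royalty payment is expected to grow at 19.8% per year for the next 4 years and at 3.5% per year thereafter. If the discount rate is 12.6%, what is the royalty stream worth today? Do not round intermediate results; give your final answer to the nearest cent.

D_1 = 26116.40000
D_2 = 31287.44720
D_3 = 37482.36175
D_4 = 44903.86937
Terminal value at year 4: TV = D_4×(1+g_2)/(r−g_2) = 46475.50480/0.091 = 510719.83296
P_0 = D_1/(1+r)^1 + D_2/(1+r)^2 + D_3/(1+r)^3 + D_4/(1+r)^4 + TV/(1+r)^4
    = 23193.96092 + 24677.05612 + 26254.98510 + 27933.81186 + 317708.73929 = 419768.55329

€419768.55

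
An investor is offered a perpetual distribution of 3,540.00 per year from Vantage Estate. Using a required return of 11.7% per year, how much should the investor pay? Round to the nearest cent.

Level perpetuity: PV = C / r = 3,540.00 / 0.117 = 30,256.41

30256.41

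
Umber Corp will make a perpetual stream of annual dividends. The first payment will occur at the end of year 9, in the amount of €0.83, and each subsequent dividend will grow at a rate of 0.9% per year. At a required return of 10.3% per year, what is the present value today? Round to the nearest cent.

Value at end of year 8: C₁ / (r − g) = €0.83 / (0.103 − 0.009) = €8.8298
Discount to today: PV = €8.8298 / (1 + 0.103)^8 = €8.8298 / 2.190807 = €4.03

€4.03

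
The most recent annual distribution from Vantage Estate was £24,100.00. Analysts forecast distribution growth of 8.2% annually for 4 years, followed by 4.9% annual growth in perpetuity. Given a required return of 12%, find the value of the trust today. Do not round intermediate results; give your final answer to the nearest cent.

£398645.50

D_1 = 26076.20000
D_2 = 28214.44840
D_3 = 30528.03317
D_4 = 33031.33189
Terminal value at year 4: TV = D_4×(1+g_2)/(r−g_2) = 34649.86715/0.071 = 488026.29790
P_0 = D_1/(1+r)^1 + D_2/(1+r)^2 + D_3/(1+r)^3 + D_4/(1+r)^4 + TV/(1+r)^4
    = 23282.32143 + 22492.38552 + 21729.25101 + 20992.00857 + 310149.53505 = 398645.50159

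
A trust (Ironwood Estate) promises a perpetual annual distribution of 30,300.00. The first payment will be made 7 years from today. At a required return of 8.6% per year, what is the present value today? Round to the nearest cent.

214765.85

Value at end of year 6: C / r = 30,300.00 / 0.086 = 352,325.5814
Discount to today: PV = 352,325.5814 / (1 + 0.086)^6 = 352,325.5814 / 1.640510 = 214,765.85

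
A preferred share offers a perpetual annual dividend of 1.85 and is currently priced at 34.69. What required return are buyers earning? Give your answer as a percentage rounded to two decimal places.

P = C/r ⇒ r = C/P = 1.85/34.69 = 0.053329

5.33%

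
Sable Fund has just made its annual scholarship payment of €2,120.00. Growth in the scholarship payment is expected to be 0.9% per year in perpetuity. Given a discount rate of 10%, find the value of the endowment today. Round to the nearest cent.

€23506.37

D₁ = D₀ × (1 + g) = €2,120.00 × 1.009 = €2,139.0800
Growing perpetuity: P = D₁ / (r − g) = €2,139.0800 / (0.1 − 0.009) = €23,506.37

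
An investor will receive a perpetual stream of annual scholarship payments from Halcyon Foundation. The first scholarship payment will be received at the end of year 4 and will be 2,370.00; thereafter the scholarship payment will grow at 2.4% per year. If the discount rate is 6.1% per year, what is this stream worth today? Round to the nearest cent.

53629.10

Value at end of year 3: C₁ / (r − g) = 2,370.00 / (0.061 − 0.024) = 64,054.0541
Discount to today: PV = 64,054.0541 / (1 + 0.061)^3 = 64,054.0541 / 1.194390 = 53,629.10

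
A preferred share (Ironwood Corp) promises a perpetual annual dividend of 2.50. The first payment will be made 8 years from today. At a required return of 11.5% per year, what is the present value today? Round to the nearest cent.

Value at end of year 7: C / r = 2.50 / 0.115 = 21.7391
Discount to today: PV = 21.7391 / (1 + 0.115)^7 = 21.7391 / 2.142516 = 10.15

10.15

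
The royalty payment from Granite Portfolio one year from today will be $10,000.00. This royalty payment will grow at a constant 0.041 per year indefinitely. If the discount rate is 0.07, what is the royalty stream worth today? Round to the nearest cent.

Growing perpetuity: P = D₁ / (r − g) = $10,000.0000 / (0.07 − 0.041) = $344,827.59

$344827.59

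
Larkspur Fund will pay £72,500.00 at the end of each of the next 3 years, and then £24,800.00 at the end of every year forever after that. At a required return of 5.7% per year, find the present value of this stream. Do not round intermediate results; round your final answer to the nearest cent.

£563301.41

PV of 3-year annuity: £72,500.00 × [1 − (1+0.057)^−3] / 0.057 = 194874.06124
Perpetuity value at year 3: £24,800.00 / 0.057 = 435087.71930
PV of perpetuity: 435087.71930 / (1+0.057)^3 = 368427.35076
Total PV = 194874.06124 + 368427.35076 = 563301.41200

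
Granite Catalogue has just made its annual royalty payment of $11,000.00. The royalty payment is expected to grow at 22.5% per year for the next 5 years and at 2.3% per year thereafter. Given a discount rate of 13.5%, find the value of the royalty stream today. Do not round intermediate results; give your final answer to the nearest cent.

$216698.92

D_1 = 13475.00000
D_2 = 16506.87500
D_3 = 20220.92188
D_4 = 24770.62930
D_5 = 30344.02089
Terminal value at year 5: TV = D_5×(1+g_2)/(r−g_2) = 31041.93337/0.112 = 277160.11937
P_0 = D_1/(1+r)^1 + D_2/(1+r)^2 + D_3/(1+r)^3 + D_4/(1+r)^4 + D_5/(1+r)^5 + TV/(1+r)^5
    = 11872.24670 + 12813.65833 + 13829.71934 + 14926.34907 + 16109.93622 + 147147.00672 = 216698.91637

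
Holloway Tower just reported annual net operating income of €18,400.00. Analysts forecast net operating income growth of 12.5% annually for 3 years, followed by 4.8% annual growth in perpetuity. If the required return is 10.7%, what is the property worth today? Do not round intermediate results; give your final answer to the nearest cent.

€400052.32

D_1 = 20700.00000
D_2 = 23287.50000
D_3 = 26198.43750
Terminal value at year 3: TV = D_3×(1+g_2)/(r−g_2) = 27455.96250/0.059 = 465355.29661
P_0 = D_1/(1+r)^1 + D_2/(1+r)^2 + D_3/(1+r)^3 + TV/(1+r)^3
    = 18699.18699 + 19003.23881 + 19312.23457 + 343037.65805 = 400052.31842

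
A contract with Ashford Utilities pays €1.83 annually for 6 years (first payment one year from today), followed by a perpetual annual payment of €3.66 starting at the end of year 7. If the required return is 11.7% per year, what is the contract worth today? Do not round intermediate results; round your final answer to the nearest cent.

PV of 6-year annuity: €1.83 × [1 − (1+0.117)^−6] / 0.117 = 7.58824
Perpetuity value at year 6: €3.66 / 0.117 = 31.28205
PV of perpetuity: 31.28205 / (1+0.117)^6 = 16.10557
Total PV = 7.58824 + 16.10557 = 23.69381

€23.69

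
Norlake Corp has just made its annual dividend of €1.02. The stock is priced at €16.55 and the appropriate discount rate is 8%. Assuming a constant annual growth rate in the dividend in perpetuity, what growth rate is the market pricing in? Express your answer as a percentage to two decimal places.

1.73%

P = D₀(1+g)/(r−g) ⇒ P(r−g) = D₀(1+g) ⇒ g(P+D₀) = P·r − D₀
g = (P·r − D₀)/(P + D₀) = (€16.55×0.08 − €1.02) / (€16.55 + €1.02) = 0.017302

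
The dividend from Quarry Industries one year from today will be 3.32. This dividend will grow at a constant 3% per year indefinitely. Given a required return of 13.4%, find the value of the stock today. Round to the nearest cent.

Growing perpetuity: P = D₁ / (r − g) = 3.3200 / (0.134 − 0.03) = 31.92

31.92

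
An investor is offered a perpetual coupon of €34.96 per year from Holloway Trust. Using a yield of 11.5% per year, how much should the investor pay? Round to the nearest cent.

Level perpetuity: PV = C / r = €34.96 / 0.115 = €304.00

€304.00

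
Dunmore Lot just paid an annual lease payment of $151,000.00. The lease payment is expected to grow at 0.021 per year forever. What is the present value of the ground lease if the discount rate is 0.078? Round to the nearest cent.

D₁ = D₀ × (1 + g) = $151,000.00 × 1.021 = $154,171.0000
Growing perpetuity: P = D₁ / (r − g) = $154,171.0000 / (0.078 − 0.021) = $2,704,754.39

$2704754.39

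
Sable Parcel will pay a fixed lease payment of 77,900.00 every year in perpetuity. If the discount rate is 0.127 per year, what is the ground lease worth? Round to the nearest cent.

Level perpetuity: PV = C / r = 77,900.00 / 0.127 = 613,385.83

613385.83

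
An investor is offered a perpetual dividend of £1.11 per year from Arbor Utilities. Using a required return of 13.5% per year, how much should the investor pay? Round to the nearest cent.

£8.22

Level perpetuity: PV = C / r = £1.11 / 0.135 = £8.22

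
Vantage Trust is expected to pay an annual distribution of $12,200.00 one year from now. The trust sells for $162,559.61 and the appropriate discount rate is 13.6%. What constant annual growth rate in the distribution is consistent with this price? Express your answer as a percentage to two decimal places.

P = D₁/(r−g) ⇒ g = r − D₁/P = 0.136 − $12,200.00/$162,559.61 = 0.060951

6.10%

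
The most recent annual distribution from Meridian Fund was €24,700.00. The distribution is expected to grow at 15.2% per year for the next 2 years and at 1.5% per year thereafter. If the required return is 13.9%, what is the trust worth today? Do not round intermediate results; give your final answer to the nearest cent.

D_1 = 28454.40000
D_2 = 32779.46880
Terminal value at year 2: TV = D_2×(1+g_2)/(r−g_2) = 33271.16083/0.124 = 268315.81316
P_0 = D_1/(1+r)^1 + D_2/(1+r)^2 + TV/(1+r)^2
    = 24981.91396 + 25267.04555 + 206822.99382 = 257071.95333

€257071.95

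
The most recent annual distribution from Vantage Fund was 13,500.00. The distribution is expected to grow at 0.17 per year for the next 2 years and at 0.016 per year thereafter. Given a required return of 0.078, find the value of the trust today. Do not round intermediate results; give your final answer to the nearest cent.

D_1 = 15795.00000
D_2 = 18480.15000
Terminal value at year 2: TV = D_2×(1+g_2)/(r−g_2) = 18775.83240/0.062 = 302836.00645
P_0 = D_1/(1+r)^1 + D_2/(1+r)^2 + TV/(1+r)^2
    = 14652.13358 + 15902.59396 + 260597.34619 = 291152.07373

291152.07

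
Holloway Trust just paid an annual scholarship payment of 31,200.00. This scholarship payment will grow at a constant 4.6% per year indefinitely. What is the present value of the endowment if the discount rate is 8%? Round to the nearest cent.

D₁ = D₀ × (1 + g) = 31,200.00 × 1.046 = 32,635.2000
Growing perpetuity: P = D₁ / (r − g) = 32,635.2000 / (0.08 − 0.046) = 959,858.82

959858.82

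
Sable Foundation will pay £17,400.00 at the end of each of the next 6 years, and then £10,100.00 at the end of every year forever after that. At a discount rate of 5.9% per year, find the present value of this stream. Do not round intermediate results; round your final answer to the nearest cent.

PV of 6-year annuity: £17,400.00 × [1 − (1+0.059)^−6] / 0.059 = 85830.92880
Perpetuity value at year 6: £10,100.00 / 0.059 = 171186.44068
PV of perpetuity: 171186.44068 / (1+0.059)^6 = 121365.03948
Total PV = 85830.92880 + 121365.03948 = 207195.96828

£207195.97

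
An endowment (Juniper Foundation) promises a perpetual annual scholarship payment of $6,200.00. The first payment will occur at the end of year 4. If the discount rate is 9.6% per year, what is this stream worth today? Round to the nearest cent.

Value at end of year 3: C / r = $6,200.00 / 0.096 = $64,583.3333
Discount to today: PV = $64,583.3333 / (1 + 0.096)^3 = $64,583.3333 / 1.316533 = $49,055.62

$49055.62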